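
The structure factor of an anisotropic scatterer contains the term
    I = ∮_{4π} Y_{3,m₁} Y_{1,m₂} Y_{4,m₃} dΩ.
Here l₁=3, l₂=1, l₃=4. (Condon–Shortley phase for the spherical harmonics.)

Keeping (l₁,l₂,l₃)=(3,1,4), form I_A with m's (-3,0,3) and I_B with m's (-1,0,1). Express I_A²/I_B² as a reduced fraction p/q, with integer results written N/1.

l's match ⇒ only the (l;m) 3-j factors differ between A and B.
A: triangle coeff Δ(3,1,4) = 1/252; Σ_t [0,0]: t=0:+1/720 = 1/720; (3j)²=1/36 [(3 1 4; -3 0 3)], sign=-1
B: triangle coeff Δ(3,1,4) = 1/252; Σ_t [0,0]: t=0:+1/48 = 1/48; (3j)²=5/84 [(3 1 4; -1 0 1)], sign=-1
I_A²/I_B² = (1/36)/(5/84) = 7/15

7/15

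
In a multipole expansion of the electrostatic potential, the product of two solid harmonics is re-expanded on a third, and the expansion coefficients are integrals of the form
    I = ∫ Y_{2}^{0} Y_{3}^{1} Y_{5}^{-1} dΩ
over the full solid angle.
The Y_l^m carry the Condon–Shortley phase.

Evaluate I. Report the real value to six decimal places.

-0.227318

Checks pass: Σm=0; 10 even; l₃=5∈[1,5].
(2·2+1)(2·3+1)(2·5+1) = 385
Δ: 0! 4! 6! / 11! → 1/2310
sum: t=0:+1/144 = 1/144
3j²(2 3 5; 0 0 0) = Δ·Π!·Σ² = 10/231  (sign -1)
sum: t=0:+1/192 = 1/192
3j²(2 3 5; 0 1 -1) = Δ·Π!·Σ² = 3/77  (sign +1)
combine: 4πI² = 385·10/231·3/77 = 50/77
take √, sign -1: I = -0.22731846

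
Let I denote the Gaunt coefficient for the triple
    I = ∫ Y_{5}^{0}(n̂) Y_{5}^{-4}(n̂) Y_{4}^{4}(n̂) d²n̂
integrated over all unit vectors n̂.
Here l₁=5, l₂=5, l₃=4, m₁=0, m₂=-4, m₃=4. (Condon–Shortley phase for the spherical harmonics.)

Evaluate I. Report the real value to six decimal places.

0.130198

Rules hold: Σm=0, L=14 even, 0≤4≤10.
N = 11·11·9 = 1089
Δ = 6!·4!·4!/15! = 1/3153150
Racah Σ t=1..5: t=1:−1/69120 t=2:+1/1728 t=3:−1/576 t=4:+1/1728 t=5:−1/69120 = -7/11520
⇒ 3j(5 5 4; 0 0 0)² = 2/143, sgn -1
Racah Σ t=1..1: t=1:−1/69120 = -1/69120
⇒ 3j(5 5 4; 0 -4 4)² = 2/143, sgn -1
4πI² = N·(3j₀)²·(3jₘ)² = 36/169
I = +1·√(0.213018/4π) = 0.13019760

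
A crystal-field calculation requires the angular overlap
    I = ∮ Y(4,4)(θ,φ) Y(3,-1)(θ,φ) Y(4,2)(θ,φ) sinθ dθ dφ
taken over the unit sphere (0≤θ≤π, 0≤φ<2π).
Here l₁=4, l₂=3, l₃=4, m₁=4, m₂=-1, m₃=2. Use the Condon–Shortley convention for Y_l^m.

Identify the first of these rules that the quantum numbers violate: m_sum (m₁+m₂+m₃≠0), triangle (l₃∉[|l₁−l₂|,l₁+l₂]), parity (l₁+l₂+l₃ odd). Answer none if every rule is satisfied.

Σmᵢ = 5  ✗
l₃∈[|l₁−l₂|,l₁+l₂]=[1,7], have l₃=4
Σlᵢ = 11 ⇒ odd

m_sum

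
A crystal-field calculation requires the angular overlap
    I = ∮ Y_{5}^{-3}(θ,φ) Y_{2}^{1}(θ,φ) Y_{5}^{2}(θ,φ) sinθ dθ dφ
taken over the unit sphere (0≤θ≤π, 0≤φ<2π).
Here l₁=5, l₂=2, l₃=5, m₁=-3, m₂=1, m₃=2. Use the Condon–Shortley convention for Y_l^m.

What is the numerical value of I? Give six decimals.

Checks pass: Σm=0; 12 even; l₃=5∈[3,7].
(2·5+1)(2·2+1)(2·5+1) = 605
Δ: 2! 8! 2! / 13! → 1/38610
sum: t=0:+1/2880 t=1:−1/576 t=2:+1/2880 = -1/960
3j²(5 2 5; 0 0 0) = Δ·Π!·Σ² = 10/429  (sign +1)
sum: t=1:−1/10080 t=2:+1/2880 = 1/4032
3j²(5 2 5; -3 1 2) = Δ·Π!·Σ² = 10/429  (sign -1)
combine: 4πI² = 605·10/429·10/429 = 500/1521
take √, sign -1: I = -0.16173926

-0.161739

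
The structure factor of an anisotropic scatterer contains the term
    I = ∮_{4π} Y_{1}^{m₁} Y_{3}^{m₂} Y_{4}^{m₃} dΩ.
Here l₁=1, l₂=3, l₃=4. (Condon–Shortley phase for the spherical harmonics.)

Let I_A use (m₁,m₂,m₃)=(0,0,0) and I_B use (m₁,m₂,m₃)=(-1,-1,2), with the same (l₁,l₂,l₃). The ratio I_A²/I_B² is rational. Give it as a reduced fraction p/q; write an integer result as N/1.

16/15

Shared (l₁,l₂,l₃)=(1,3,4): N and (l;000)² cancel in I_A²/I_B².
A: Δ = 0!·2!·6!/9! = 1/252; Racah Σ t=0..0: t=0:+1/36 = 1/36; ⇒ 3j(1 3 4; 0 0 0)² = 4/63, sgn +1
B: Δ = 0!·2!·6!/9! = 1/252; Racah Σ t=0..0: t=0:+1/96 = 1/96; ⇒ 3j(1 3 4; -1 -1 2)² = 5/84, sgn +1
I_A²/I_B² = (4/63)/(5/84) = 16/15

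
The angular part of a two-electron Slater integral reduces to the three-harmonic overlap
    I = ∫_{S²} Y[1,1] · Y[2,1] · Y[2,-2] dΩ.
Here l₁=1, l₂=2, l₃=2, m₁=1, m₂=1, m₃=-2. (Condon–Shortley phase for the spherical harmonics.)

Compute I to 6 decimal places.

L=5 odd ⇒ parity kills the (l;000) factor ⇒ I = 0

0.000000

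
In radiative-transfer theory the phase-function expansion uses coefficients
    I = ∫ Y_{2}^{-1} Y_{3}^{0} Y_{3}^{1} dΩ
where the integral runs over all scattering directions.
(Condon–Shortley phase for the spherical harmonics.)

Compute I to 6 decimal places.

-0.059471

Checks pass: Σm=0; 8 even; l₃=3∈[1,5].
(2·2+1)(2·3+1)(2·3+1) = 245
Δ: 2! 2! 4! / 9! → 1/3780
sum: t=0:+1/24 t=1:−1/4 t=2:+1/24 = -1/6
3j²(2 3 3; 0 0 0) = Δ·Π!·Σ² = 4/105  (sign +1)
sum: t=1:−1/8 t=2:+1/12 = -1/24
3j²(2 3 3; -1 0 1) = Δ·Π!·Σ² = 1/210  (sign -1)
combine: 4πI² = 245·4/105·1/210 = 2/45
take √, sign -1: I = -0.05947080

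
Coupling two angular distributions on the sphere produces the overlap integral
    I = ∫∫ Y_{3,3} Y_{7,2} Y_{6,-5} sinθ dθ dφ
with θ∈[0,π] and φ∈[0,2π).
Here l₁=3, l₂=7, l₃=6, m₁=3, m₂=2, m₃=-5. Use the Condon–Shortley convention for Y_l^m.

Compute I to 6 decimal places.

-0.055070

Checks pass: Σm=0; 16 even; l₃=6∈[4,10].
(2·3+1)(2·7+1)(2·6+1) = 1365
Δ: 4! 2! 10! / 17! → 1/2042040
sum: t=1:−1/207360 t=2:+1/57600 t=3:−1/207360 = 1/129600
3j²(3 7 6; 0 0 0) = Δ·Π!·Σ² = 168/12155  (sign +1)
sum: t=0:+1/17418240 = 1/17418240
3j²(3 7 6; 3 2 -5) = Δ·Π!·Σ² = 25/12376  (sign -1)
combine: 4πI² = 1365·168/12155·25/12376 = 1575/41327
take √, sign -1: I = -0.05507042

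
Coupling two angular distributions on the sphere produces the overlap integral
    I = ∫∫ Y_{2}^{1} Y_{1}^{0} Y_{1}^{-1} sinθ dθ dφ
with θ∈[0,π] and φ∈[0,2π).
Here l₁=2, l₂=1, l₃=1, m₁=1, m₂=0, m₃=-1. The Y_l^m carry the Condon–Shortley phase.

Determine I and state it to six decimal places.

-0.218510

m-sum 0 ✓  L=4 even ✓  1≤1≤3 ✓
Π(2lᵢ+1) = 5×3×3 = 45
triangle coeff Δ(2,1,1) = 1/30
Σ_t [1,1]: t=1:−1/1 = -1/1
(3j)²=2/15 [(2 1 1; 0 0 0)], sign=+1
Σ_t [1,1]: t=1:−1/2 = -1/2
(3j)²=1/10 [(2 1 1; 1 0 -1)], sign=-1
⇒ 4πI² = 3/5
I = (-1)√(3/5/(4π)) = -0.21850969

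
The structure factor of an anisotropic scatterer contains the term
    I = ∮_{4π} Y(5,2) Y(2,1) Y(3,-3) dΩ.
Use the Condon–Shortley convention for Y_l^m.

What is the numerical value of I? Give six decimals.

Checks pass: Σm=0; 10 even; l₃=3∈[3,7].
(2·5+1)(2·2+1)(2·3+1) = 385
Δ: 4! 6! 0! / 11! → 1/2310
sum: t=2:+1/144 = 1/144
3j²(5 2 3; 0 0 0) = Δ·Π!·Σ² = 10/231  (sign -1)
sum: t=3:−1/4320 = -1/4320
3j²(5 2 3; 2 1 -3) = Δ·Π!·Σ² = 1/330  (sign -1)
combine: 4πI² = 385·10/231·1/330 = 5/99
take √, sign +1: I = 0.06339609

0.063396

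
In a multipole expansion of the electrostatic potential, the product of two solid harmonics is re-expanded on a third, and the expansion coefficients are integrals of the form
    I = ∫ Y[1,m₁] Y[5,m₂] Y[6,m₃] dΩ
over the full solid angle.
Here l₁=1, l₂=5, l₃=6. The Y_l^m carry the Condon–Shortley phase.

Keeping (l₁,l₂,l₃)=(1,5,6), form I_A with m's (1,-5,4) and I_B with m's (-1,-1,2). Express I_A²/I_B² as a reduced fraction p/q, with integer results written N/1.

1/28

l's match ⇒ only the (l;m) 3-j factors differ between A and B.
A: triangle coeff Δ(1,5,6) = 1/858; Σ_t [0,0]: t=0:+1/7257600 = 1/7257600; (3j)²=1/858 [(1 5 6; 1 -5 4)], sign=+1
B: triangle coeff Δ(1,5,6) = 1/858; Σ_t [0,0]: t=0:+1/34560 = 1/34560; (3j)²=14/429 [(1 5 6; -1 -1 2)], sign=+1
I_A²/I_B² = (1/858)/(14/429) = 1/28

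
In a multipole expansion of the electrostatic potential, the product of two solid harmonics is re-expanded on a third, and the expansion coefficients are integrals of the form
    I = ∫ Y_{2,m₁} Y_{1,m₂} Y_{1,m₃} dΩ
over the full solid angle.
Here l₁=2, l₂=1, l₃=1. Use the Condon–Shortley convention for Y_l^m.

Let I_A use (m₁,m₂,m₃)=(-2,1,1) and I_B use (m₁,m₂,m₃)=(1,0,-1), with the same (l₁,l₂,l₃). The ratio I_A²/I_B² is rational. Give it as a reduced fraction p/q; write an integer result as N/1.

Shared (l₁,l₂,l₃)=(2,1,1): N and (l;000)² cancel in I_A²/I_B².
A: Δ = 2!·2!·0!/5! = 1/30; Racah Σ t=2..2: t=2:+1/4 = 1/4; ⇒ 3j(2 1 1; -2 1 1)² = 1/5, sgn +1
B: Δ = 2!·2!·0!/5! = 1/30; Racah Σ t=1..1: t=1:−1/2 = -1/2; ⇒ 3j(2 1 1; 1 0 -1)² = 1/10, sgn -1
I_A²/I_B² = (1/5)/(1/10) = 2/1

2/1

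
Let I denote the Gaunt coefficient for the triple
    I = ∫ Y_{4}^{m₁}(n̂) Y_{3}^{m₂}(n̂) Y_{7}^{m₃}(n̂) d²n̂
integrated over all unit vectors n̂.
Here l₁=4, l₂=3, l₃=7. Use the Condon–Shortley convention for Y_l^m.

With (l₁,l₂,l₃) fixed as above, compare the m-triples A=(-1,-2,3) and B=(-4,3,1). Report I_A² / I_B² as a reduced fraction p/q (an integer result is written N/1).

l's match ⇒ only the (l;m) 3-j factors differ between A and B.
A: triangle coeff Δ(4,3,7) = 1/45045; Σ_t [0,0]: t=0:+1/86400 = 1/86400; (3j)²=16/715 [(4 3 7; -1 -2 3)], sign=+1
B: triangle coeff Δ(4,3,7) = 1/45045; Σ_t [0,0]: t=0:+1/29030400 = 1/29030400; (3j)²=1/45045 [(4 3 7; -4 3 1)], sign=+1
I_A²/I_B² = (16/715)/(1/45045) = 1008/1

1008/1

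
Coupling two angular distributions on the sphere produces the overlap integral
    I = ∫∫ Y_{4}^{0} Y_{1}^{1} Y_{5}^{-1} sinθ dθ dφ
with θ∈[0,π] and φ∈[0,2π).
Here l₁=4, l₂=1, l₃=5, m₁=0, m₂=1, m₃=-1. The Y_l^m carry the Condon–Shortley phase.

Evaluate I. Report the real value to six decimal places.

-0.190188

Checks pass: Σm=0; 10 even; l₃=5∈[3,5].
(2·4+1)(2·1+1)(2·5+1) = 297
Δ: 0! 8! 2! / 11! → 1/495
sum: t=0:+1/576 = 1/576
3j²(4 1 5; 0 0 0) = Δ·Π!·Σ² = 5/99  (sign -1)
sum: t=0:+1/1152 = 1/1152
3j²(4 1 5; 0 1 -1) = Δ·Π!·Σ² = 1/33  (sign +1)
combine: 4πI² = 297·5/99·1/33 = 5/11
take √, sign -1: I = -0.19018827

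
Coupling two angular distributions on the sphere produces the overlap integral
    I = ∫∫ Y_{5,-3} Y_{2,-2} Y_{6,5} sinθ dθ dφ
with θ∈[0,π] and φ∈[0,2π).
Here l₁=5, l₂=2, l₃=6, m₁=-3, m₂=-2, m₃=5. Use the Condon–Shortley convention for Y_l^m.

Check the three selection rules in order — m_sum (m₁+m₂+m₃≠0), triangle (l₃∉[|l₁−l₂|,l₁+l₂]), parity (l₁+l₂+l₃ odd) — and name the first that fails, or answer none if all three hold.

Σmᵢ = 0  ✓
l₃∈[|l₁−l₂|,l₁+l₂]=[3,7], have l₃=6  ✓
Σlᵢ = 13 ⇒ odd  ✗

parity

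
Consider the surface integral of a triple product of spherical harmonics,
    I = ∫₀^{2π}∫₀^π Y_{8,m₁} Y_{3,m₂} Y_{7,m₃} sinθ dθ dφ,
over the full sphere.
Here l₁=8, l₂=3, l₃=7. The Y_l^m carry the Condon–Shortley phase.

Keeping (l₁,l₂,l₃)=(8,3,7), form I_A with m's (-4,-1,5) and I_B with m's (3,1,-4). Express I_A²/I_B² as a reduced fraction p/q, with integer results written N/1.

Same 8,3,7: normalisation and zero-m 3j drop out of the ratio.
A: Δ: 4! 12! 2! / 19! → 1/5290740; sum: t=0:+1/22992076800 t=1:−1/239500800 t=2:+1/58060800 = 43/3284582400; 3j²(8 3 7; -4 -1 5) = Δ·Π!·Σ² = 12943/755820  (sign +1)
B: Δ: 4! 12! 2! / 19! → 1/5290740; sum: t=2:+1/17418240 t=3:−1/43545600 t=4:+1/1916006400 = 67/1916006400; 3j²(8 3 7; 3 1 -4) = Δ·Π!·Σ² = 4489/352716  (sign -1)
I_A²/I_B² = (12943/755820)/(4489/352716) = 90601/67335

90601/67335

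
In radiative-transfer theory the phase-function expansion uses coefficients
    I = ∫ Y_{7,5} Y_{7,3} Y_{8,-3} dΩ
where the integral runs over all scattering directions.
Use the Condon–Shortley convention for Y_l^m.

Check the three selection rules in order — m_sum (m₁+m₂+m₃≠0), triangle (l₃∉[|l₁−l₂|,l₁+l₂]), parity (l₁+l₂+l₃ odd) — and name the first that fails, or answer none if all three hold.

m₁+m₂+m₃ = 5 + 3 − 3 = 5  ✗
triangle: |7−7|=0 ≤ l₃=8 ≤ 7+7=14
parity: l₁+l₂+l₃ = 22 is even

m_sum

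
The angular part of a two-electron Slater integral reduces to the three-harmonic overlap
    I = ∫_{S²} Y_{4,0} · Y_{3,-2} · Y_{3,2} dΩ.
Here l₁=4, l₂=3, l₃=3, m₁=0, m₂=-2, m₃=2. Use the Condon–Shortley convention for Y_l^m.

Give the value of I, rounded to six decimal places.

-0.179515

Rules hold: Σm=0, L=10 even, 1≤3≤7.
N = 9·7·7 = 441
Δ = 4!·4!·2!/11! = 1/34650
Racah Σ t=1..3: t=1:−1/72 t=2:+1/16 t=3:−1/72 = 5/144
⇒ 3j(4 3 3; 0 0 0)² = 2/77, sgn -1
Racah Σ t=0..1: t=0:+1/576 t=1:−1/72 = -7/576
⇒ 3j(4 3 3; 0 -2 2)² = 7/198, sgn +1
4πI² = N·(3j₀)²·(3jₘ)² = 49/121
I = -1·√(0.404959/4π) = -0.17951487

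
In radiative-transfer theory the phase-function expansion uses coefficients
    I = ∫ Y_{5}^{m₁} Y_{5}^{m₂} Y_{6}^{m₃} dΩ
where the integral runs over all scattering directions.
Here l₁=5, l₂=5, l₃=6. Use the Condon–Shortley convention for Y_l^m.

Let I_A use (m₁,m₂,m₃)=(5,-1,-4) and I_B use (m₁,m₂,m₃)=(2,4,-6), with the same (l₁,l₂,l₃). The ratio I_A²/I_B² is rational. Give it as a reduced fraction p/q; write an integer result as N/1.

375/308

Same 5,5,6: normalisation and zero-m 3j drop out of the ratio.
A: Δ: 4! 6! 6! / 17! → 1/28588560; sum: t=0:+1/829440 = 1/829440; 3j²(5 5 6; 5 -1 -4) = Δ·Π!·Σ² = 225/9724  (sign +1)
B: Δ: 4! 6! 6! / 17! → 1/28588560; sum: t=3:−1/3110400 = -1/3110400; 3j²(5 5 6; 2 4 -6) = Δ·Π!·Σ² = 21/1105  (sign -1)
I_A²/I_B² = (225/9724)/(21/1105) = 375/308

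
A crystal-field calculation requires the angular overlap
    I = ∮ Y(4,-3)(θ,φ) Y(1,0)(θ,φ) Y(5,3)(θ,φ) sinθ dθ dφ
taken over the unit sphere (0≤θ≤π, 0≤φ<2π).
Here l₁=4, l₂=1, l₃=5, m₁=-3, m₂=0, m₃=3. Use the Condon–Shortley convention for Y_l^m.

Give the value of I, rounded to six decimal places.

-0.196426

Rules hold: Σm=0, L=10 even, 3≤5≤5.
N = 9·3·11 = 297
Δ = 0!·8!·2!/11! = 1/495
Racah Σ t=0..0: t=0:+1/576 = 1/576
⇒ 3j(4 1 5; 0 0 0)² = 5/99, sgn -1
Racah Σ t=0..0: t=0:+1/5040 = 1/5040
⇒ 3j(4 1 5; -3 0 3)² = 16/495, sgn +1
4πI² = N·(3j₀)²·(3jₘ)² = 16/33
I = -1·√(0.484848/4π) = -0.19642560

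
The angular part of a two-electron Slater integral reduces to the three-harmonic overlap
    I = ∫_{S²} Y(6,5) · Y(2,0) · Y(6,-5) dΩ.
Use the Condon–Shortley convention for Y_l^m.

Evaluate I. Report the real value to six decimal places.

0.126157

Checks pass: Σm=0; 14 even; l₃=6∈[4,8].
(2·6+1)(2·2+1)(2·6+1) = 845
Δ: 2! 10! 2! / 15! → 1/90090
sum: t=0:+1/69120 t=1:−1/14400 t=2:+1/69120 = -7/172800
3j²(6 2 6; 0 0 0) = Δ·Π!·Σ² = 14/715  (sign -1)
sum: t=0:+1/1451520 t=1:−1/3628800 = 1/2419200
3j²(6 2 6; 5 0 -5) = Δ·Π!·Σ² = 11/910  (sign -1)
combine: 4πI² = 845·14/715·11/910 = 1/5
take √, sign +1: I = 0.12615663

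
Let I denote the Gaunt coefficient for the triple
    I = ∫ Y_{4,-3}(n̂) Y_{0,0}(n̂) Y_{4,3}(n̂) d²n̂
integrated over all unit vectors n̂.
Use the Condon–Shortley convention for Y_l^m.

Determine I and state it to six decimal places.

Checks pass: Σm=0; 8 even; l₃=4∈[4,4].
(2·4+1)(2·0+1)(2·4+1) = 81
Δ: 0! 8! 0! / 9! → 1/9
sum: t=0:+1/576 = 1/576
3j²(4 0 4; 0 0 0) = Δ·Π!·Σ² = 1/9  (sign +1)
sum: t=0:+1/5040 = 1/5040
3j²(4 0 4; -3 0 3) = Δ·Π!·Σ² = 1/9  (sign -1)
combine: 4πI² = 81·1/9·1/9 = 1/1
take √, sign -1: I = -0.28209479

-0.282095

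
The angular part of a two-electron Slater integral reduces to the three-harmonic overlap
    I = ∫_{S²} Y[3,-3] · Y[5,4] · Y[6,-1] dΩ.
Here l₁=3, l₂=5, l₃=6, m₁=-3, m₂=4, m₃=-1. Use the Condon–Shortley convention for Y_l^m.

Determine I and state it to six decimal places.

Checks pass: Σm=0; 14 even; l₃=6∈[2,8].
(2·3+1)(2·5+1)(2·6+1) = 1001
Δ: 2! 4! 8! / 15! → 1/675675
sum: t=0:+1/8640 t=1:−1/2304 t=2:+1/8640 = -7/34560
3j²(3 5 6; 0 0 0) = Δ·Π!·Σ² = 7/429  (sign -1)
sum: t=2:+1/241920 = 1/241920
3j²(3 5 6; -3 4 -1) = Δ·Π!·Σ² = 4/1001  (sign -1)
combine: 4πI² = 1001·7/429·4/1001 = 28/429
take √, sign +1: I = 0.07206849

0.072068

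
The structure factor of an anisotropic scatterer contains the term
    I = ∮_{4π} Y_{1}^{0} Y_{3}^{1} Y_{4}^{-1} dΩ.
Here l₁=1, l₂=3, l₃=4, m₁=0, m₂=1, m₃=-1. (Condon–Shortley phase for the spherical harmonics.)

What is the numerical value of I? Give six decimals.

-0.238414

m-sum 0 ✓  L=8 even ✓  2≤4≤4 ✓
Π(2lᵢ+1) = 3×7×9 = 189
triangle coeff Δ(1,3,4) = 1/252
Σ_t [0,0]: t=0:+1/36 = 1/36
(3j)²=4/63 [(1 3 4; 0 0 0)], sign=+1
Σ_t [0,0]: t=0:+1/48 = 1/48
(3j)²=5/84 [(1 3 4; 0 1 -1)], sign=-1
⇒ 4πI² = 5/7
I = (-1)√(5/7/(4π)) = -0.23841361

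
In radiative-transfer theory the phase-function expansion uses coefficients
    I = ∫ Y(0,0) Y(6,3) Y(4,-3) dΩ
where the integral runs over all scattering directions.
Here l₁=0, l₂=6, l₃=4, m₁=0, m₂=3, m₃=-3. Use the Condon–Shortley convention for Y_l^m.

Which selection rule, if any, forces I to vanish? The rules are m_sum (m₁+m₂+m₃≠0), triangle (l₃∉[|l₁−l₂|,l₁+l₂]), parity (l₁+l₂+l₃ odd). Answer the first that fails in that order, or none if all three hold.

triangle

m₁+m₂+m₃ = 0 + 3 − 3 = 0  ✓
triangle: |0−6|=6 ≤ l₃=4 ≤ 0+6=6  ✗
parity: l₁+l₂+l₃ = 10 is even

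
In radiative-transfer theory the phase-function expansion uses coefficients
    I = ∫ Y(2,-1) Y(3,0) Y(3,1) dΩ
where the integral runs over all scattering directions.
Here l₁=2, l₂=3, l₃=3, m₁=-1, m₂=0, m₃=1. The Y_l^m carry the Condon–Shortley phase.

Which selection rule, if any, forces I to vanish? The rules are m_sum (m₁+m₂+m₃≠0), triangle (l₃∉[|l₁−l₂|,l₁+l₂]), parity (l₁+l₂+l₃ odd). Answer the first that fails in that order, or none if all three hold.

m₁+m₂+m₃ = -1 + 0 + 1 = 0  ✓
triangle: |2−3|=1 ≤ l₃=3 ≤ 2+3=5  ✓
parity: l₁+l₂+l₃ = 8 is even  ✓

none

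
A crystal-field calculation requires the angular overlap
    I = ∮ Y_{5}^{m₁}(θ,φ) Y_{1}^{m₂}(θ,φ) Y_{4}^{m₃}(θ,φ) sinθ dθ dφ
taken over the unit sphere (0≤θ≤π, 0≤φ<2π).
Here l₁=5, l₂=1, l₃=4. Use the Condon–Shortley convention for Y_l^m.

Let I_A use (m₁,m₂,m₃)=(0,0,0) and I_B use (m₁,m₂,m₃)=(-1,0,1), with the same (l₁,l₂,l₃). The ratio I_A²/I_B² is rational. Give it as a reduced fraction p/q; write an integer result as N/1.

Same 5,1,4: normalisation and zero-m 3j drop out of the ratio.
A: Δ: 2! 8! 0! / 11! → 1/495; sum: t=1:−1/576 = -1/576; 3j²(5 1 4; 0 0 0) = Δ·Π!·Σ² = 5/99  (sign -1)
B: Δ: 2! 8! 0! / 11! → 1/495; sum: t=1:−1/720 = -1/720; 3j²(5 1 4; -1 0 1) = Δ·Π!·Σ² = 8/165  (sign +1)
I_A²/I_B² = (5/99)/(8/165) = 25/24

25/24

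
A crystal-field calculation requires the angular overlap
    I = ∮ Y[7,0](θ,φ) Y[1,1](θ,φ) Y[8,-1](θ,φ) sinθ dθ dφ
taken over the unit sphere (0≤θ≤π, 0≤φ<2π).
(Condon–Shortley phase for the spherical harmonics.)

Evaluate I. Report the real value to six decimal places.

-0.183585

m-sum 0 ✓  L=16 even ✓  6≤8≤8 ✓
Π(2lᵢ+1) = 15×3×17 = 765
triangle coeff Δ(7,1,8) = 1/2040
Σ_t [0,0]: t=0:+1/25401600 = 1/25401600
(3j)²=8/255 [(7 1 8; 0 0 0)], sign=+1
Σ_t [0,0]: t=0:+1/50803200 = 1/50803200
(3j)²=3/170 [(7 1 8; 0 1 -1)], sign=-1
⇒ 4πI² = 36/85
I = (-1)√(36/85/(4π)) = -0.18358486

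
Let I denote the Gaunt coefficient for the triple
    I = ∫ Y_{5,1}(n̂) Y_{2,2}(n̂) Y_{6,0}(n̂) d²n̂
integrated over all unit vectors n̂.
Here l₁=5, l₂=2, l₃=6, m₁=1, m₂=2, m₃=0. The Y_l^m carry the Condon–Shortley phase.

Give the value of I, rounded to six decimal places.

0.000000

Σmᵢ = 3 ≠ 0, so the φ-integral vanishes; I = 0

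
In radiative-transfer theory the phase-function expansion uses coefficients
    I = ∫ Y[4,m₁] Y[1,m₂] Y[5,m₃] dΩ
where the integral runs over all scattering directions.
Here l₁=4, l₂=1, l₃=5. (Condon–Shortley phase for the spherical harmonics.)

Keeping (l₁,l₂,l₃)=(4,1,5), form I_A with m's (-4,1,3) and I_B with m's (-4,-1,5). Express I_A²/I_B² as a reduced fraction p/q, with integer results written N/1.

Same 4,1,5: normalisation and zero-m 3j drop out of the ratio.
A: Δ: 0! 8! 2! / 11! → 1/495; sum: t=0:+1/80640 = 1/80640; 3j²(4 1 5; -4 1 3) = Δ·Π!·Σ² = 1/495  (sign +1)
B: Δ: 0! 8! 2! / 11! → 1/495; sum: t=0:+1/80640 = 1/80640; 3j²(4 1 5; -4 -1 5) = Δ·Π!·Σ² = 1/11  (sign +1)
I_A²/I_B² = (1/495)/(1/11) = 1/45

1/45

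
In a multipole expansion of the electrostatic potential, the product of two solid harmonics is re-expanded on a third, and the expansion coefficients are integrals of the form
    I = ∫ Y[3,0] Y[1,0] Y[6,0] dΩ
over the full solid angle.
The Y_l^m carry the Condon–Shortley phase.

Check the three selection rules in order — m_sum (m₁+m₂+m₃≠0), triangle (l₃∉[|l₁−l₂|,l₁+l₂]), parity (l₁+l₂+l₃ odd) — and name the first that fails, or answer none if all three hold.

triangle

azimuthal sum: 0 + 0 + 0 = 0  ✓
2 ≤ 6 ≤ 4 (triangle on l)  ✗
L = 3 + 1 + 6 = 10 (even)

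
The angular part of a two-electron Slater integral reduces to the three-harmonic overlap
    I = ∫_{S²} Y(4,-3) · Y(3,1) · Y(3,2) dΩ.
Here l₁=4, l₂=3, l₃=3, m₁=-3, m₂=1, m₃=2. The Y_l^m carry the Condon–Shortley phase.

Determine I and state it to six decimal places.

Rules hold: Σm=0, L=10 even, 1≤3≤7.
N = 9·7·7 = 441
Δ = 4!·4!·2!/11! = 1/34650
Racah Σ t=1..3: t=1:−1/72 t=2:+1/16 t=3:−1/72 = 5/144
⇒ 3j(4 3 3; 0 0 0)² = 2/77, sgn -1
Racah Σ t=3..4: t=3:−1/144 t=4:+1/288 = -1/288
⇒ 3j(4 3 3; -3 1 2)² = 1/99, sgn +1
4πI² = N·(3j₀)²·(3jₘ)² = 14/121
I = -1·√(0.115702/4π) = -0.09595473

-0.095955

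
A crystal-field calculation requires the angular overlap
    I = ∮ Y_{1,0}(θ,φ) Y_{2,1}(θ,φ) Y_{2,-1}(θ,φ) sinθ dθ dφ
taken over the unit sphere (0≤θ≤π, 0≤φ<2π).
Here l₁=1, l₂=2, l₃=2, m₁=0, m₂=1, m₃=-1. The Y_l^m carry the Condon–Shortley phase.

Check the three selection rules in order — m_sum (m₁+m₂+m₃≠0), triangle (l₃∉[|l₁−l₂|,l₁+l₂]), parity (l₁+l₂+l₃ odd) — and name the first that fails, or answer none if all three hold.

parity

Σmᵢ = 0  ✓
l₃∈[|l₁−l₂|,l₁+l₂]=[1,3], have l₃=2  ✓
Σlᵢ = 5 ⇒ odd  ✗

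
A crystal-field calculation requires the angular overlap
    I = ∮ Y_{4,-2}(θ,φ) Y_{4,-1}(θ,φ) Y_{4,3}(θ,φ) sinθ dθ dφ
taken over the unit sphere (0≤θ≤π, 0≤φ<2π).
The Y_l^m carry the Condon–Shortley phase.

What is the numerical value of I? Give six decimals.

m-sum 0 ✓  L=12 even ✓  0≤4≤8 ✓
Π(2lᵢ+1) = 9×9×9 = 729
triangle coeff Δ(4,4,4) = 1/450450
Σ_t [0,4]: t=0:+1/13824 t=1:−1/216 t=2:+1/64 t=3:−1/216 t=4:+1/13824 = 5/768
(3j)²=18/1001 [(4 4 4; 0 0 0)], sign=+1
Σ_t [2,3]: t=2:+1/576 t=3:−1/864 = 1/1728
(3j)²=5/1287 [(4 4 4; -2 -1 3)], sign=-1
⇒ 4πI² = 7290/143143
I = (-1)√(7290/143143/(4π)) = -0.06366105

-0.063661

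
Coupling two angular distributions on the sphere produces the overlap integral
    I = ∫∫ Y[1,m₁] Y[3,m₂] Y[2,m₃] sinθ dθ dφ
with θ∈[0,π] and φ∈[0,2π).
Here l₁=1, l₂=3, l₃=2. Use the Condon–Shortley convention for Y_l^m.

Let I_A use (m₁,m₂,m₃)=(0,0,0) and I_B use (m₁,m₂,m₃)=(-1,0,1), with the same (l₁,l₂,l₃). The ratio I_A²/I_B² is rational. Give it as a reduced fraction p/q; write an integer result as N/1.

Same 1,3,2: normalisation and zero-m 3j drop out of the ratio.
A: Δ: 2! 0! 4! / 7! → 1/105; sum: t=1:−1/4 = -1/4; 3j²(1 3 2; 0 0 0) = Δ·Π!·Σ² = 3/35  (sign -1)
B: Δ: 2! 0! 4! / 7! → 1/105; sum: t=2:+1/12 = 1/12; 3j²(1 3 2; -1 0 1) = Δ·Π!·Σ² = 1/35  (sign -1)
I_A²/I_B² = (3/35)/(1/35) = 3/1

3/1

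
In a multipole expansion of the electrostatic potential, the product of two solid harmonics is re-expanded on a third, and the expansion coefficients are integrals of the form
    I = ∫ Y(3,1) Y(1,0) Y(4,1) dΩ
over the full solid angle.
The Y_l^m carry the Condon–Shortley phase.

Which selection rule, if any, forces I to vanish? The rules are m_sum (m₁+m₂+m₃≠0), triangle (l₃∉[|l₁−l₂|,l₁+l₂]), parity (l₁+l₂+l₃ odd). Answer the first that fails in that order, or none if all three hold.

m_sum

m₁+m₂+m₃ = 1 + 0 + 1 = 2  ✗
triangle: |3−1|=2 ≤ l₃=4 ≤ 3+1=4
parity: l₁+l₂+l₃ = 8 is even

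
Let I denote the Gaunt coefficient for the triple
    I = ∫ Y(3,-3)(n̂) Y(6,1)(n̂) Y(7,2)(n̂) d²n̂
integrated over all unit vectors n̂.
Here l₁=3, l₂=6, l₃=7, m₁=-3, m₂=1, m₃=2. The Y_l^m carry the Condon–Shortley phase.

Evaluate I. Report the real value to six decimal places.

-0.170823

m-sum 0 ✓  L=16 even ✓  3≤7≤9 ✓
Π(2lᵢ+1) = 7×13×15 = 1365
triangle coeff Δ(3,6,7) = 1/2042040
Σ_t [0,2]: t=0:+1/207360 t=1:−1/57600 t=2:+1/207360 = -1/129600
(3j)²=168/12155 [(3 6 7; 0 0 0)], sign=+1
Σ_t [2,2]: t=2:+1/691200 = 1/691200
(3j)²=189/9724 [(3 6 7; -3 1 2)], sign=-1
⇒ 4πI² = 166698/454597
I = (-1)√(166698/454597/(4π)) = -0.17082325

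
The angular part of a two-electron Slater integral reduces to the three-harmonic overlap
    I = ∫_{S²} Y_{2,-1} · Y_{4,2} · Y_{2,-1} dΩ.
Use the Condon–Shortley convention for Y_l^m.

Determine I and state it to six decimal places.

0.254875

Rules hold: Σm=0, L=8 even, 2≤2≤6.
N = 5·9·5 = 225
Δ = 4!·0!·4!/9! = 1/630
Racah Σ t=2..2: t=2:+1/16 = 1/16
⇒ 3j(2 4 2; 0 0 0)² = 2/35, sgn +1
Racah Σ t=3..3: t=3:−1/36 = -1/36
⇒ 3j(2 4 2; -1 2 -1)² = 4/63, sgn +1
4πI² = N·(3j₀)²·(3jₘ)² = 40/49
I = +1·√(0.816327/4π) = 0.25487487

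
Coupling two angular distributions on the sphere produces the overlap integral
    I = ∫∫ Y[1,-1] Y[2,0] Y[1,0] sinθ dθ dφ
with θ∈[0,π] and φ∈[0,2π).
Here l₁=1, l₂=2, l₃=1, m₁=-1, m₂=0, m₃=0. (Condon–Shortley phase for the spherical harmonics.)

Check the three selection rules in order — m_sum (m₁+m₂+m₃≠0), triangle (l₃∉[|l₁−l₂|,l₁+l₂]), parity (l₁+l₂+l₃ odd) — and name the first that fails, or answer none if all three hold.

azimuthal sum: -1 + 0 + 0 = -1  ✗
1 ≤ 1 ≤ 3 (triangle on l)
L = 1 + 2 + 1 = 4 (even)

m_sum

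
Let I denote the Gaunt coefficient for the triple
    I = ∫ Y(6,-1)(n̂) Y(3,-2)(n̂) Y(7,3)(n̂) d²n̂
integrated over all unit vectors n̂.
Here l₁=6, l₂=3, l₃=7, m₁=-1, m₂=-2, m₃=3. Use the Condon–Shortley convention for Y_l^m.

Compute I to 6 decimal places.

0.023482

Checks pass: Σm=0; 16 even; l₃=7∈[3,9].
(2·6+1)(2·3+1)(2·7+1) = 1365
Δ: 2! 10! 4! / 17! → 1/2042040
sum: t=0:+1/207360 t=1:−1/57600 t=2:+1/207360 = -1/129600
3j²(6 3 7; 0 0 0) = Δ·Π!·Σ² = 168/12155  (sign +1)
sum: t=0:+1/362880 t=1:−1/414720 = 1/2903040
3j²(6 3 7; -1 -2 3) = Δ·Π!·Σ² = 25/68068  (sign +1)
combine: 4πI² = 1365·168/12155·25/68068 = 3150/454597
take √, sign +1: I = 0.02348211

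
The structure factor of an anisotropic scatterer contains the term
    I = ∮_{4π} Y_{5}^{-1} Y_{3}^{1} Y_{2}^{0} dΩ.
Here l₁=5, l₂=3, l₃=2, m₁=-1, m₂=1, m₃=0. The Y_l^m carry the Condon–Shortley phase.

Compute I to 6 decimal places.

Rules hold: Σm=0, L=10 even, 2≤2≤8.
N = 11·7·5 = 385
Δ = 6!·4!·0!/11! = 1/2310
Racah Σ t=3..3: t=3:−1/144 = -1/144
⇒ 3j(5 3 2; 0 0 0)² = 10/231, sgn -1
Racah Σ t=4..4: t=4:+1/192 = 1/192
⇒ 3j(5 3 2; -1 1 0)² = 3/77, sgn +1
4πI² = N·(3j₀)²·(3jₘ)² = 50/77
I = -1·√(0.649351/4π) = -0.22731846

-0.227318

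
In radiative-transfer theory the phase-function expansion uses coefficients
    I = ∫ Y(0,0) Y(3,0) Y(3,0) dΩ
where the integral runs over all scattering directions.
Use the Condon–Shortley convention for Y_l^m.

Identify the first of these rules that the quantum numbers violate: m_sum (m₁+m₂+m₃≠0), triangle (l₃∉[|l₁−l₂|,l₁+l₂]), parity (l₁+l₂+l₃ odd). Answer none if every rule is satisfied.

none

azimuthal sum: 0 + 0 + 0 = 0  ✓
3 ≤ 3 ≤ 3 (triangle on l)  ✓
L = 0 + 3 + 3 = 6 (even)  ✓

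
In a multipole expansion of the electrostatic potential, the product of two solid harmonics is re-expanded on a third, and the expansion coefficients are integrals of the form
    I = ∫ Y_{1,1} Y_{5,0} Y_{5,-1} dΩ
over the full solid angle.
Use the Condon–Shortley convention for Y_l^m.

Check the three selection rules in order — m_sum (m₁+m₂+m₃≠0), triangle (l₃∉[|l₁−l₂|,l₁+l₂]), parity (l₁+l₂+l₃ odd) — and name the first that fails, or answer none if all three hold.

Σmᵢ = 0  ✓
l₃∈[|l₁−l₂|,l₁+l₂]=[4,6], have l₃=5  ✓
Σlᵢ = 11 ⇒ odd  ✗

parity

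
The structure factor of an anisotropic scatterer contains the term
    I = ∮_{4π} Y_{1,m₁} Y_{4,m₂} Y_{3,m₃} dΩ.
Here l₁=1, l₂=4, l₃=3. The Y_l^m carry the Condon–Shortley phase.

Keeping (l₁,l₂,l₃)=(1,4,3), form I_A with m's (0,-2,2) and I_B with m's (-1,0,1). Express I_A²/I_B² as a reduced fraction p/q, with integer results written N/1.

2/1

Same 1,4,3: normalisation and zero-m 3j drop out of the ratio.
A: Δ: 2! 0! 6! / 9! → 1/252; sum: t=1:−1/120 = -1/120; 3j²(1 4 3; 0 -2 2) = Δ·Π!·Σ² = 1/21  (sign +1)
B: Δ: 2! 0! 6! / 9! → 1/252; sum: t=2:+1/96 = 1/96; 3j²(1 4 3; -1 0 1) = Δ·Π!·Σ² = 1/42  (sign +1)
I_A²/I_B² = (1/21)/(1/42) = 2/1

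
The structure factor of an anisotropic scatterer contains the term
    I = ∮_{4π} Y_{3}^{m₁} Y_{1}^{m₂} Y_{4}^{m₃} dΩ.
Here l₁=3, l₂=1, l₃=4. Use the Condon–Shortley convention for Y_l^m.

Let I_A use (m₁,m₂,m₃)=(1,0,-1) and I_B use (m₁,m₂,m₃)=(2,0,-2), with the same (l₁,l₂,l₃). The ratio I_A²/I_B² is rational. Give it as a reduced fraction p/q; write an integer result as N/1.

Shared (l₁,l₂,l₃)=(3,1,4): N and (l;000)² cancel in I_A²/I_B².
A: Δ = 0!·6!·2!/9! = 1/252; Racah Σ t=0..0: t=0:+1/48 = 1/48; ⇒ 3j(3 1 4; 1 0 -1)² = 5/84, sgn -1
B: Δ = 0!·6!·2!/9! = 1/252; Racah Σ t=0..0: t=0:+1/120 = 1/120; ⇒ 3j(3 1 4; 2 0 -2)² = 1/21, sgn +1
I_A²/I_B² = (5/84)/(1/21) = 5/4

5/4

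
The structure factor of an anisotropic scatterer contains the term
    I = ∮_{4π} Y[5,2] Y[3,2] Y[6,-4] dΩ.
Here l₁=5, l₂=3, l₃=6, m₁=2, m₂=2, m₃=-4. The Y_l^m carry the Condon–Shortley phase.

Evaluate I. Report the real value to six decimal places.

m-sum 0 ✓  L=14 even ✓  2≤6≤8 ✓
Π(2lᵢ+1) = 11×7×13 = 1001
triangle coeff Δ(5,3,6) = 1/675675
Σ_t [0,2]: t=0:+1/8640 t=1:−1/2304 t=2:+1/8640 = -7/34560
(3j)²=7/429 [(5 3 6; 0 0 0)], sign=-1
Σ_t [1,2]: t=1:−1/34560 t=2:+1/60480 = -1/80640
(3j)²=6/1001 [(5 3 6; 2 2 -4)], sign=-1
⇒ 4πI² = 14/143
I = (+1)√(14/143/(4π)) = 0.08826552

0.088266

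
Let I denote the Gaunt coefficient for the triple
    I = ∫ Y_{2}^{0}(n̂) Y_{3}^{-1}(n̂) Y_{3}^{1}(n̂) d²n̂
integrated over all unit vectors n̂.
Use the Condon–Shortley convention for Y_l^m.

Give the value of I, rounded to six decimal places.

Checks pass: Σm=0; 8 even; l₃=3∈[1,5].
(2·2+1)(2·3+1)(2·3+1) = 245
Δ: 2! 2! 4! / 9! → 1/3780
sum: t=0:+1/24 t=1:−1/4 t=2:+1/24 = -1/6
3j²(2 3 3; 0 0 0) = Δ·Π!·Σ² = 4/105  (sign +1)
sum: t=0:+1/16 t=1:−1/6 t=2:+1/96 = -3/32
3j²(2 3 3; 0 -1 1) = Δ·Π!·Σ² = 3/140  (sign -1)
combine: 4πI² = 245·4/105·3/140 = 1/5
take √, sign -1: I = -0.12615663

-0.126157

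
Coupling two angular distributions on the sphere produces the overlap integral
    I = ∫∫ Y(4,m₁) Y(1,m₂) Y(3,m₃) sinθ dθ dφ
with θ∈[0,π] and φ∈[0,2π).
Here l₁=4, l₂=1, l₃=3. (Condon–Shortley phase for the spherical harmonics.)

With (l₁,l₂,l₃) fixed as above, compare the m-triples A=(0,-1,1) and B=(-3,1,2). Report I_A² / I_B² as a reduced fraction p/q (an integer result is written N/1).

2/7

Shared (l₁,l₂,l₃)=(4,1,3): N and (l;000)² cancel in I_A²/I_B².
A: Δ = 2!·6!·0!/9! = 1/252; Racah Σ t=0..0: t=0:+1/96 = 1/96; ⇒ 3j(4 1 3; 0 -1 1)² = 1/42, sgn +1
B: Δ = 2!·6!·0!/9! = 1/252; Racah Σ t=2..2: t=2:+1/240 = 1/240; ⇒ 3j(4 1 3; -3 1 2)² = 1/12, sgn -1
I_A²/I_B² = (1/42)/(1/12) = 2/7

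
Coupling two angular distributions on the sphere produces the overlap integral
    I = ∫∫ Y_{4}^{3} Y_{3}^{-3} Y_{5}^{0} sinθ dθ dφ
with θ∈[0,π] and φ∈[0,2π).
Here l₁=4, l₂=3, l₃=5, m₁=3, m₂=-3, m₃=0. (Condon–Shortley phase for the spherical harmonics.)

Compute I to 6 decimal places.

-0.098140

Rules hold: Σm=0, L=12 even, 1≤5≤7.
N = 9·7·11 = 693
Δ = 2!·6!·4!/13! = 1/180180
Racah Σ t=0..2: t=0:+1/576 t=1:−1/144 t=2:+1/576 = -1/288
⇒ 3j(4 3 5; 0 0 0)² = 20/1001, sgn +1
Racah Σ t=0..0: t=0:+1/5760 = 1/5760
⇒ 3j(4 3 5; 3 -3 0)² = 5/572, sgn -1
4πI² = N·(3j₀)²·(3jₘ)² = 225/1859
I = -1·√(0.121033/4π) = -0.09814013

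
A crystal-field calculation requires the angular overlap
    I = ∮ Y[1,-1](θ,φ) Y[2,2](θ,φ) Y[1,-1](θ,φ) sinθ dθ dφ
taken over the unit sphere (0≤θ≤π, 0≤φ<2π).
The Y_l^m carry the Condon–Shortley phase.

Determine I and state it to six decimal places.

0.309019

m-sum 0 ✓  L=4 even ✓  1≤1≤3 ✓
Π(2lᵢ+1) = 3×5×3 = 45
triangle coeff Δ(1,2,1) = 1/30
Σ_t [1,1]: t=1:−1/1 = -1/1
(3j)²=2/15 [(1 2 1; 0 0 0)], sign=+1
Σ_t [2,2]: t=2:+1/4 = 1/4
(3j)²=1/5 [(1 2 1; -1 2 -1)], sign=+1
⇒ 4πI² = 6/5
I = (+1)√(6/5/(4π)) = 0.30901936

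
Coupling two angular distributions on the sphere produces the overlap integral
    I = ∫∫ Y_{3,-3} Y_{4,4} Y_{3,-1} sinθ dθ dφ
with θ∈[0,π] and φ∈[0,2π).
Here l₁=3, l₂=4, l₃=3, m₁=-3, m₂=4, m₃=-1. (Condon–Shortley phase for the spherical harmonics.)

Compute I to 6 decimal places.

-0.166198

m-sum 0 ✓  L=10 even ✓  1≤3≤7 ✓
Π(2lᵢ+1) = 7×9×7 = 441
triangle coeff Δ(3,4,3) = 1/34650
Σ_t [1,3]: t=1:−1/72 t=2:+1/16 t=3:−1/72 = 5/144
(3j)²=2/77 [(3 4 3; 0 0 0)], sign=-1
Σ_t [4,4]: t=4:+1/1152 = 1/1152
(3j)²=1/33 [(3 4 3; -3 4 -1)], sign=+1
⇒ 4πI² = 42/121
I = (-1)√(42/121/(4π)) = -0.16619847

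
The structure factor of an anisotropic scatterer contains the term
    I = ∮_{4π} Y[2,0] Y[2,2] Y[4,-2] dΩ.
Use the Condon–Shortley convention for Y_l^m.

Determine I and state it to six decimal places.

Checks pass: Σm=0; 8 even; l₃=4∈[0,4].
(2·2+1)(2·2+1)(2·4+1) = 225
Δ: 0! 4! 4! / 9! → 1/630
sum: t=0:+1/16 = 1/16
3j²(2 2 4; 0 0 0) = Δ·Π!·Σ² = 2/35  (sign +1)
sum: t=0:+1/96 = 1/96
3j²(2 2 4; 0 2 -2) = Δ·Π!·Σ² = 1/42  (sign +1)
combine: 4πI² = 225·2/35·1/42 = 15/49
take √, sign +1: I = 0.15607835

0.156078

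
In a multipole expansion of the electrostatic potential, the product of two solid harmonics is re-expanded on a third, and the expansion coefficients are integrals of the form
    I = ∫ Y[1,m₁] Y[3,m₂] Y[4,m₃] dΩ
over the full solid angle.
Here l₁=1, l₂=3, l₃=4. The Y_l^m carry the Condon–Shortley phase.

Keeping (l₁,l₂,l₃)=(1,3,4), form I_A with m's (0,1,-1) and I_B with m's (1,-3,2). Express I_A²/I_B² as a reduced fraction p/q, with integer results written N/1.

15/1

Shared (l₁,l₂,l₃)=(1,3,4): N and (l;000)² cancel in I_A²/I_B².
A: Δ = 0!·2!·6!/9! = 1/252; Racah Σ t=0..0: t=0:+1/48 = 1/48; ⇒ 3j(1 3 4; 0 1 -1)² = 5/84, sgn -1
B: Δ = 0!·2!·6!/9! = 1/252; Racah Σ t=0..0: t=0:+1/1440 = 1/1440; ⇒ 3j(1 3 4; 1 -3 2)² = 1/252, sgn +1
I_A²/I_B² = (5/84)/(1/252) = 15/1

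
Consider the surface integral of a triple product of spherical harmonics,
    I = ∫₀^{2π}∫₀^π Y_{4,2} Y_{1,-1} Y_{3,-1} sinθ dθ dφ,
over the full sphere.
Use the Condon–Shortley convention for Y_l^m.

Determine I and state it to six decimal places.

Checks pass: Σm=0; 8 even; l₃=3∈[3,5].
(2·4+1)(2·1+1)(2·3+1) = 189
Δ: 2! 6! 0! / 9! → 1/252
sum: t=1:−1/36 = -1/36
3j²(4 1 3; 0 0 0) = Δ·Π!·Σ² = 4/63  (sign +1)
sum: t=0:+1/96 = 1/96
3j²(4 1 3; 2 -1 -1) = Δ·Π!·Σ² = 5/84  (sign +1)
combine: 4πI² = 189·4/63·5/84 = 5/7
take √, sign +1: I = 0.23841361

0.238414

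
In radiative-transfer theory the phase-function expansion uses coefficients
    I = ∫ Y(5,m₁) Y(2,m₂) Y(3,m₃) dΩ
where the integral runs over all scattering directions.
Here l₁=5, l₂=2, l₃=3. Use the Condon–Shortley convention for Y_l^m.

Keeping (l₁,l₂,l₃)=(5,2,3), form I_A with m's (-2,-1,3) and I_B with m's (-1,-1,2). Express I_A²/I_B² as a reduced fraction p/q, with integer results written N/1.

Shared (l₁,l₂,l₃)=(5,2,3): N and (l;000)² cancel in I_A²/I_B².
A: Δ = 4!·6!·0!/11! = 1/2310; Racah Σ t=1..1: t=1:−1/4320 = -1/4320; ⇒ 3j(5 2 3; -2 -1 3)² = 1/330, sgn -1
B: Δ = 4!·6!·0!/11! = 1/2310; Racah Σ t=1..1: t=1:−1/720 = -1/720; ⇒ 3j(5 2 3; -1 -1 2)² = 4/385, sgn +1
I_A²/I_B² = (1/330)/(4/385) = 7/24

7/24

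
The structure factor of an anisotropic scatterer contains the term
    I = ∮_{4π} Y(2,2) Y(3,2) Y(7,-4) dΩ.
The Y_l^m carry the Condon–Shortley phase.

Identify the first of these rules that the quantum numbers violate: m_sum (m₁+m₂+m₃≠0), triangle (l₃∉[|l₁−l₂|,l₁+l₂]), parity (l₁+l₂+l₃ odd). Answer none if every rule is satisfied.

triangle

Σmᵢ = 0  ✓
l₃∈[|l₁−l₂|,l₁+l₂]=[1,5], have l₃=7  ✗
Σlᵢ = 12 ⇒ even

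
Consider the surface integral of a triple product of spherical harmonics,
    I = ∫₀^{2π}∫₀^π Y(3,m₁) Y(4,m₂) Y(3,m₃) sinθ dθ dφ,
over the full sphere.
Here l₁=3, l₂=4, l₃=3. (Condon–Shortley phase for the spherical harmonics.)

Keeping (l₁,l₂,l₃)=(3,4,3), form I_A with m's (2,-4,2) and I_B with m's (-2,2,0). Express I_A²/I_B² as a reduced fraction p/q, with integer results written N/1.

Same 3,4,3: normalisation and zero-m 3j drop out of the ratio.
A: Δ: 4! 2! 4! / 11! → 1/34650; sum: t=0:+1/576 = 1/576; 3j²(3 4 3; 2 -4 2) = Δ·Π!·Σ² = 5/99  (sign -1)
B: Δ: 4! 2! 4! / 11! → 1/34650; sum: t=3:−1/72 t=4:+1/96 = -1/288; 3j²(3 4 3; -2 2 0) = Δ·Π!·Σ² = 1/462  (sign +1)
I_A²/I_B² = (5/99)/(1/462) = 70/3

70/3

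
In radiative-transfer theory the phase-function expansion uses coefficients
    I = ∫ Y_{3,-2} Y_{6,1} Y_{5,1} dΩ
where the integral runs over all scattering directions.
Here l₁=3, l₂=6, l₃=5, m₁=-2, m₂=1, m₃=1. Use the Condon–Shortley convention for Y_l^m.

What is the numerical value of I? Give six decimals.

Checks pass: Σm=0; 14 even; l₃=5∈[3,9].
(2·3+1)(2·6+1)(2·5+1) = 1001
Δ: 4! 2! 8! / 15! → 1/675675
sum: t=1:−1/8640 t=2:+1/2304 t=3:−1/8640 = 7/34560
3j²(3 6 5; 0 0 0) = Δ·Π!·Σ² = 7/429  (sign -1)
sum: t=3:−1/6912 t=4:+1/17280 = -1/11520
3j²(3 6 5; -2 1 1) = Δ·Π!·Σ² = 2/143  (sign -1)
combine: 4πI² = 1001·7/429·2/143 = 98/429
take √, sign +1: I = 0.13482780

0.134828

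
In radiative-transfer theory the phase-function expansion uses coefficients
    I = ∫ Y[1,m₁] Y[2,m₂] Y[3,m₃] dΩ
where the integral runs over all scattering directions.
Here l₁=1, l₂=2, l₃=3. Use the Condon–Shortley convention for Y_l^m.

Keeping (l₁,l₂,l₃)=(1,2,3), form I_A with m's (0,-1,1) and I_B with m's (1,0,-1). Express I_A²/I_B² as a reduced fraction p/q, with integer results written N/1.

l's match ⇒ only the (l;m) 3-j factors differ between A and B.
A: triangle coeff Δ(1,2,3) = 1/105; Σ_t [0,0]: t=0:+1/6 = 1/6; (3j)²=8/105 [(1 2 3; 0 -1 1)], sign=+1
B: triangle coeff Δ(1,2,3) = 1/105; Σ_t [0,0]: t=0:+1/8 = 1/8; (3j)²=2/35 [(1 2 3; 1 0 -1)], sign=+1
I_A²/I_B² = (8/105)/(2/35) = 4/3

4/3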